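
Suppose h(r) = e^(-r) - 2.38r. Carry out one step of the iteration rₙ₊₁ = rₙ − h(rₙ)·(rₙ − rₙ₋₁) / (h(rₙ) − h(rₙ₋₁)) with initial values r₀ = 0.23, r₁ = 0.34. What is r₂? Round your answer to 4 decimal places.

0.3089

h(0.23) = 0.247134, h(0.34) = -0.097430
r₂ = 0.340000 − (-0.097430)·(0.340000 − 0.230000) / (-0.097430 − 0.247134) = 0.340000 − (-0.010717)/(-0.344563) = 0.308896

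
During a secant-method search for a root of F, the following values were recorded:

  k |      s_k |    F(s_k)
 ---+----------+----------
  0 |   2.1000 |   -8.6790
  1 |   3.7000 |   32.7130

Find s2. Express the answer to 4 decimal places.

s2 = 3.7000 − 32.7130·(3.7000 − 2.1000) / (32.7130 − (-8.6790))
   = 3.7000 − (52.340800)/(41.392000) = 2.435485

2.4355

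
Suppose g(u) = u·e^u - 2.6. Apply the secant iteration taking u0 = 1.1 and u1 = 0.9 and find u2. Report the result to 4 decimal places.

0.9708

g(1.1) = 0.704583, g(0.9) = -0.386357
u2 = 0.900000 − (-0.386357)·(0.900000 − 1.100000) / (-0.386357 − 0.704583) = 0.900000 − (0.077271)/(-1.090940) = 0.970830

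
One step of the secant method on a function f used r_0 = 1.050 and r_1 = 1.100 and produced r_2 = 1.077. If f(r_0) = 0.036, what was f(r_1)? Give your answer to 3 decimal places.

-0.031

The secant line through (1.050, 0.036) and (1.100, f(r_1)) crosses zero at r_2 = 1.077.
So (1.050, 0.036), (1.100, f(r_1)), (1.077, 0) are collinear:
f(r_1) = 0.036 · (1.100 − 1.077) / (1.050 − 1.077) = 0.036 · (0.02300)/(-0.02700) = -0.03067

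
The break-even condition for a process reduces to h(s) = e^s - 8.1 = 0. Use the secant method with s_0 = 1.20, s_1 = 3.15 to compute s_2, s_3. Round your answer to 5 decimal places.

1.66567, 1.89685

h(1.20) = -4.7798831, h(3.15) = 15.2360646
s_2 = 3.1500000 − 15.2360646·(3.1500000 − 1.2000000) / (15.2360646 − (-4.7798831)) = 3.1500000 − (29.7103259)/(20.0159477) = 1.6656673
h(1.6656673) = -2.8107985
s_3 = 1.6656673 − (-2.8107985)·(1.6656673 − 3.1500000) / (-2.8107985 − 15.2360646) = 1.6656673 − (4.1721602)/(-18.0468631) = 1.8968521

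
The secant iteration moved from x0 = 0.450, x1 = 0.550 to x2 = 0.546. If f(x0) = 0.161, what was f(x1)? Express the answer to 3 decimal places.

The secant line through (0.450, 0.161) and (0.550, f(x1)) crosses zero at x2 = 0.546.
So (0.450, 0.161), (0.550, f(x1)), (0.546, 0) are collinear:
f(x1) = 0.161 · (0.550 − 0.546) / (0.450 − 0.546) = 0.161 · (0.00400)/(-0.09600) = -0.00671

-0.007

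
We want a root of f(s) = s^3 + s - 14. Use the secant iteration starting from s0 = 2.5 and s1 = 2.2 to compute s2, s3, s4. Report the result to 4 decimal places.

2.2655, 2.2722, 2.2720

f(2.5) = 4.125000, f(2.2) = -1.152000
s2 = 2.200000 − (-1.152000)·(2.200000 − 2.500000) / (-1.152000 − 4.125000) = 2.200000 − (0.345600)/(-5.277000) = 2.265492
f(2.265492) = -0.106979
s3 = 2.265492 − (-0.106979)·(2.265492 − 2.200000) / (-0.106979 − (-1.152000)) = 2.265492 − (-0.007006)/(1.045021) = 2.272196
f(2.272196) = 0.003261
s4 = 2.272196 − 0.003261·(2.272196 − 2.265492) / (0.003261 − (-0.106979)) = 2.272196 − (0.000022)/(0.110240) = 2.271998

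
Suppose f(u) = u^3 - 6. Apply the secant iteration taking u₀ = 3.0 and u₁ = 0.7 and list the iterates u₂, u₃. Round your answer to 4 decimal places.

f(3.0) = 21.000000, f(0.7) = -5.657000
u₂ = 0.700000 − (-5.657000)·(0.700000 − 3.000000) / (-5.657000 − 21.000000) = 0.700000 − (13.011100)/(-26.657000) = 1.188093
f(1.188093) = -4.322929
u₃ = 1.188093 − (-4.322929)·(1.188093 − 0.700000) / (-4.322929 − (-5.657000)) = 1.188093 − (-2.109992)/(1.334071) = 2.769712

1.1881, 2.7697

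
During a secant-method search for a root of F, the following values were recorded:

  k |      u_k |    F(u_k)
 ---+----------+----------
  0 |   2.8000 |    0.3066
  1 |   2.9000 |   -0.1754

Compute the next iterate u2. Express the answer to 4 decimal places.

2.8636

u2 = 2.9000 − (-0.1754)·(2.9000 − 2.8000) / (-0.1754 − 0.3066)
   = 2.9000 − (-0.017540)/(-0.482000) = 2.863610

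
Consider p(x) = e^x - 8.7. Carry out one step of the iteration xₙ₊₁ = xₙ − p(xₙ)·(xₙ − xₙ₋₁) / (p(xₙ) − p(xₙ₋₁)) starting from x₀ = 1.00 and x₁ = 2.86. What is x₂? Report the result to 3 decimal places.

p(1.00) = -5.98172, p(2.86) = 8.76153
x₂ = 2.86000 − 8.76153·(2.86000 − 1.00000) / (8.76153 − (-5.98172)) = 2.86000 − (16.29644)/(14.74325) = 1.75465

1.755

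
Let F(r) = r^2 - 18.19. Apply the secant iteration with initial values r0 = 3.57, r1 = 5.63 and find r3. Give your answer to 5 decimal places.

F(3.57) = -5.4451000, F(5.63) = 13.5069000
r2 = 5.6300000 − 13.5069000·(5.6300000 − 3.5700000) / (13.5069000 − (-5.4451000)) = 5.6300000 − (27.8242140)/(18.9520000) = 4.1618587
F(4.1618587) = -0.8689322
r3 = 4.1618587 − (-0.8689322)·(4.1618587 − 5.6300000) / (-0.8689322 − 13.5069000) = 4.1618587 − (1.2757152)/(-14.3758322) = 4.2505990

4.25060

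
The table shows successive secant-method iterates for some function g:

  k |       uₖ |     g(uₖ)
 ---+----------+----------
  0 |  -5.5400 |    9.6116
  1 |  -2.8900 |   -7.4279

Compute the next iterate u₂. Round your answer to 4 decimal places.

-4.0452

u₂ = -2.8900 − (-7.4279)·(-2.8900 − (-5.5400)) / (-7.4279 − 9.6116)
   = -2.8900 − (-19.683935)/(-17.039500) = -4.045194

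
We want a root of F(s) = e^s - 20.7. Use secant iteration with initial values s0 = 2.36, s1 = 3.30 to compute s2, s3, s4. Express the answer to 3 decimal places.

2.935, 3.018, 3.031

F(2.36) = -10.10905, F(3.30) = 6.41264
s2 = 3.30000 − 6.41264·(3.30000 − 2.36000) / (6.41264 − (-10.10905)) = 3.30000 − (6.02788)/(16.52169) = 2.93515
F(2.93515) = -1.87561
s3 = 2.93515 − (-1.87561)·(2.93515 − 3.30000) / (-1.87561 − 6.41264) = 2.93515 − (0.68431)/(-8.28825) = 3.01772
F(3.01772) = -0.25543
s4 = 3.01772 − (-0.25543)·(3.01772 − 2.93515) / (-0.25543 − (-1.87561)) = 3.01772 − (-0.02109)/(1.62018) = 3.03073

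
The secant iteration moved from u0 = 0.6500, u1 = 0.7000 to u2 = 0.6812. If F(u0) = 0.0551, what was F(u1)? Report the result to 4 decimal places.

-0.0332

The secant line through (0.6500, 0.0551) and (0.7000, F(u1)) crosses zero at u2 = 0.6812.
So (0.6500, 0.0551), (0.7000, F(u1)), (0.6812, 0) are collinear:
F(u1) = 0.0551 · (0.7000 − 0.6812) / (0.6500 − 0.6812) = 0.0551 · (0.018800)/(-0.031200) = -0.033201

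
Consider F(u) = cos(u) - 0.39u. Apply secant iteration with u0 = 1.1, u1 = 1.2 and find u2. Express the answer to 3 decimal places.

F(1.1) = 0.02460, F(1.2) = -0.10564
u2 = 1.20000 − (-0.10564)·(1.20000 − 1.10000) / (-0.10564 − 0.02460) = 1.20000 − (-0.01056)/(-0.13024) = 1.11889

1.119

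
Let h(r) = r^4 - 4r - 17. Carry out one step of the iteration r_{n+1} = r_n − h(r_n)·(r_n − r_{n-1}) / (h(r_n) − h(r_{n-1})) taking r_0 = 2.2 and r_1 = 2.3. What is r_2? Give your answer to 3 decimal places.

2.257

h(2.2) = -2.37440, h(2.3) = 1.78410
r_2 = 2.30000 − 1.78410·(2.30000 − 2.20000) / (1.78410 − (-2.37440)) = 2.30000 − (0.17841)/(4.15850) = 2.25710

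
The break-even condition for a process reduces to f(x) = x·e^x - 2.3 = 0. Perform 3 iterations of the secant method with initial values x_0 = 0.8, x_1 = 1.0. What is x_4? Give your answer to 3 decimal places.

0.918

f(0.8) = -0.51957, f(1.0) = 0.41828
x_2 = 1.00000 − 0.41828·(1.00000 − 0.80000) / (0.41828 − (-0.51957)) = 1.00000 − (0.08366)/(0.93785) = 0.91080
f(0.91080) = -0.03547
x_3 = 0.91080 − (-0.03547)·(0.91080 − 1.00000) / (-0.03547 − 0.41828) = 0.91080 − (0.00316)/(-0.45375) = 0.91777
f(0.91777) = -0.00217
x_4 = 0.91777 − (-0.00217)·(0.91777 − 0.91080) / (-0.00217 − (-0.03547)) = 0.91777 − (-0.00002)/(0.03330) = 0.91823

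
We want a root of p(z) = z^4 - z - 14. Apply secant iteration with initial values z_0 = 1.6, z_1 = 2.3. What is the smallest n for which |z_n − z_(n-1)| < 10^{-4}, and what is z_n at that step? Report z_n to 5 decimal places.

n = 6, z_n = 2.00000

p(1.6) = -9.0464000, p(2.3) = 11.6841000
z_2 = 2.3000000 − 11.6841000·(0.7000000)/(20.7305000) = 1.9054668;  |Δ| = 0.3945332
p(1.9054668) = -2.7227305
z_3 = 1.9054668 − (-2.7227305)·(-0.3945332)/(-14.4068305) = 1.9800292;  |Δ| = 0.0745624
p(1.9800292) = -0.6095864
z_4 = 1.9800292 − (-0.6095864)·(0.0745624)/(2.1131441) = 2.0015385;  |Δ| = 0.0215093
p(2.0015385) = 0.0477497
z_5 = 2.0015385 − 0.0477497·(0.0215093)/(0.6573361) = 1.9999760;  |Δ| = 0.0015625
p(1.9999760) = -0.0007434
z_6 = 1.9999760 − (-0.0007434)·(-0.0015625)/(-0.0484931) = 2.0000000;  |Δ| = 0.0000240
|z_6 − z_5| = 0.0000240 < 10^{-4}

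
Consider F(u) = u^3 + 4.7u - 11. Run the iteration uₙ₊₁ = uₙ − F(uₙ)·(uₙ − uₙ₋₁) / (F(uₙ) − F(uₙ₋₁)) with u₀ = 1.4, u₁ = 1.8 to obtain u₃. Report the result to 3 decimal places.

1.548

F(1.4) = -1.67600, F(1.8) = 3.29200
u₂ = 1.80000 − 3.29200·(1.80000 − 1.40000) / (3.29200 − (-1.67600)) = 1.80000 − (1.31680)/(4.96800) = 1.53494
F(1.53494) = -0.16936
u₃ = 1.53494 − (-0.16936)·(1.53494 − 1.80000) / (-0.16936 − 3.29200) = 1.53494 − (0.04489)/(-3.46136) = 1.54791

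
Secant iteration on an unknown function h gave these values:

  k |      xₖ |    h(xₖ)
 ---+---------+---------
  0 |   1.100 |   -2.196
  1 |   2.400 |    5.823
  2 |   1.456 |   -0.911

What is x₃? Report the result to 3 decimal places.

1.584

x₃ = 1.456 − (-0.911)·(1.456 − 2.400) / (-0.911 − 5.823)
   = 1.456 − (0.85998)/(-6.73400) = 1.58371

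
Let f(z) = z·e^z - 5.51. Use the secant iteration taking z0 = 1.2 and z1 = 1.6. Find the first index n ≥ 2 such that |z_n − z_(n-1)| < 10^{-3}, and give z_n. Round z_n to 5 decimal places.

f(1.2) = -1.5258597, f(1.6) = 2.4148519
z2 = 1.6000000 − 2.4148519·(0.4000000)/(3.9407116) = 1.3548816;  |Δ| = 0.2451184
f(1.3548816) = -0.2580694
z3 = 1.3548816 − (-0.2580694)·(-0.2451184)/(-2.6729213) = 1.3785477;  |Δ| = 0.0236661
f(1.3785477) = -0.0383606
z4 = 1.3785477 − (-0.0383606)·(0.0236661)/(0.2197088) = 1.3826798;  |Δ| = 0.0041320
f(1.3826798) = 0.0007637
z5 = 1.3826798 − 0.0007637·(0.0041320)/(0.0391243) = 1.3825991;  |Δ| = 0.0000807
|z5 − z4| = 0.0000807 < 10^{-3}

n = 5, z_n = 1.38260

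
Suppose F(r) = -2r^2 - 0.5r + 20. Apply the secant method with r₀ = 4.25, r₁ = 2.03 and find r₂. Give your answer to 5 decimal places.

F(4.25) = -18.2500000, F(2.03) = 10.7432000
r₂ = 2.0300000 − 10.7432000·(2.0300000 − 4.2500000) / (10.7432000 − (-18.2500000)) = 2.0300000 − (-23.8499040)/(28.9932000) = 2.8526034

2.85260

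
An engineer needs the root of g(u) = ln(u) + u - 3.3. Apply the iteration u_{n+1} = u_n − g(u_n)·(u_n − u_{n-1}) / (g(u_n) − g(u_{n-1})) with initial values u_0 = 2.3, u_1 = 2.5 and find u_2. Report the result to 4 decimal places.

g(2.3) = -0.167091, g(2.5) = 0.116291
u_2 = 2.500000 − 0.116291·(2.500000 − 2.300000) / (0.116291 − (-0.167091)) = 2.500000 − (0.023258)/(0.283382) = 2.417926

2.4179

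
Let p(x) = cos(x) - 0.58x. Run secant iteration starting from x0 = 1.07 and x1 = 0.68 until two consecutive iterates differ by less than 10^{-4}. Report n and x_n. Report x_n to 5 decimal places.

p(1.07) = -0.1404758, p(0.68) = 0.3831727
x2 = 0.6800000 − 0.3831727·(-0.3900000)/(0.5236485) = 0.9653772;  |Δ| = 0.2853772
p(0.9653772) = 0.0091879
x3 = 0.9653772 − 0.0091879·(0.2853772)/(-0.3739848) = 0.9723883;  |Δ| = 0.0070110
p(0.9723883) = -0.0006574
x4 = 0.9723883 − (-0.0006574)·(0.0070110)/(-0.0098453) = 0.9719202;  |Δ| = 0.0004681
p(0.9719202) = 0.0000009
x5 = 0.9719202 − 0.0000009·(-0.0004681)/(0.0006582) = 0.9719208;  |Δ| = 0.0000006
|x5 − x4| = 0.0000006 < 10^{-4}

n = 5, x_n = 0.97192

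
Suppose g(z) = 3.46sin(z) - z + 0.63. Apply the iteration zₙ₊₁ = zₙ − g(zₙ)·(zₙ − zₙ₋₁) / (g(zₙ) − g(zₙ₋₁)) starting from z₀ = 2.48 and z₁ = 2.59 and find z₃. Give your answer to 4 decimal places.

2.5525

g(2.48) = 0.275735, g(2.59) = -0.146807
z₂ = 2.590000 − (-0.146807)·(2.590000 − 2.480000) / (-0.146807 − 0.275735) = 2.590000 − (-0.016149)/(-0.422542) = 2.551782
g(2.551782) = 0.002683
z₃ = 2.551782 − 0.002683·(2.551782 − 2.590000) / (0.002683 − (-0.146807)) = 2.551782 − (-0.000103)/(0.149490) = 2.552468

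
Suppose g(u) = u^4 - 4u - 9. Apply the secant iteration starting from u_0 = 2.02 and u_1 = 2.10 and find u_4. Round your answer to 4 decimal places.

2.0347

g(2.02) = -0.430336, g(2.10) = 2.048100
u_2 = 2.100000 − 2.048100·(2.100000 − 2.020000) / (2.048100 − (-0.430336)) = 2.100000 − (0.163848)/(2.478436) = 2.033891
g(2.033891) = -0.023186
u_3 = 2.033891 − (-0.023186)·(2.033891 − 2.100000) / (-0.023186 − 2.048100) = 2.033891 − (0.001533)/(-2.071286) = 2.034631
g(2.034631) = -0.001227
u_4 = 2.034631 − (-0.001227)·(2.034631 − 2.033891) / (-0.001227 − (-0.023186)) = 2.034631 − (-0.000001)/(0.021959) = 2.034672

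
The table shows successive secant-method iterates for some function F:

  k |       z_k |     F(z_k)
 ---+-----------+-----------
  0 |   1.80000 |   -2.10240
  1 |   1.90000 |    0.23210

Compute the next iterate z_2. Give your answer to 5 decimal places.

1.89006

z_2 = 1.90000 − 0.23210·(1.90000 − 1.80000) / (0.23210 − (-2.10240))
   = 1.90000 − (0.0232100)/(2.3345000) = 1.8900578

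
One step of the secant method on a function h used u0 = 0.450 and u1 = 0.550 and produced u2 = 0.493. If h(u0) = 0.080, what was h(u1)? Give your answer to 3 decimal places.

The secant line through (0.450, 0.080) and (0.550, h(u1)) crosses zero at u2 = 0.493.
So (0.450, 0.080), (0.550, h(u1)), (0.493, 0) are collinear:
h(u1) = 0.080 · (0.550 − 0.493) / (0.450 − 0.493) = 0.080 · (0.05700)/(-0.04300) = -0.10605

-0.106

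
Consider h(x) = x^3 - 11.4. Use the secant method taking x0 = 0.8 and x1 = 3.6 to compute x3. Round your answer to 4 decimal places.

h(0.8) = -10.888000, h(3.6) = 35.256000
x2 = 3.600000 − 35.256000·(3.600000 − 0.800000) / (35.256000 − (-10.888000)) = 3.600000 − (98.716800)/(46.144000) = 1.460680
h(1.460680) = -8.283516
x3 = 1.460680 − (-8.283516)·(1.460680 − 3.600000) / (-8.283516 − 35.256000) = 1.460680 − (17.721095)/(-43.539516) = 1.867691

1.8677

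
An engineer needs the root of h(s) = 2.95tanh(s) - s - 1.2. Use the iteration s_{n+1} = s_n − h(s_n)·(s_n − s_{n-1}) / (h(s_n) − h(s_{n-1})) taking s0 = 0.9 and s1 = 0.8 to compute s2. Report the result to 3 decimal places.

0.876

h(0.9) = 0.01308, h(0.8) = -0.04109
s2 = 0.80000 − (-0.04109)·(0.80000 − 0.90000) / (-0.04109 − 0.01308) = 0.80000 − (0.00411)/(-0.05417) = 0.87586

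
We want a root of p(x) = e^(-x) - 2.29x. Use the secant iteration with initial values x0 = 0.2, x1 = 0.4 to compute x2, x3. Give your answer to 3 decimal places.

0.319, 0.318

p(0.2) = 0.36073, p(0.4) = -0.24568
x2 = 0.40000 − (-0.24568)·(0.40000 − 0.20000) / (-0.24568 − 0.36073) = 0.40000 − (-0.04914)/(-0.60641) = 0.31897
p(0.31897) = -0.00355
x3 = 0.31897 − (-0.00355)·(0.31897 − 0.40000) / (-0.00355 − (-0.24568)) = 0.31897 − (0.00029)/(0.24213) = 0.31778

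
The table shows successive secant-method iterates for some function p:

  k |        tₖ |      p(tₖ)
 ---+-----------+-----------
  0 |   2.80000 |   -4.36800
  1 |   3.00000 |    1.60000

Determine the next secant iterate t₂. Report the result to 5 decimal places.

2.94638

t₂ = 3.00000 − 1.60000·(3.00000 − 2.80000) / (1.60000 − (-4.36800))
   = 3.00000 − (0.3200000)/(5.9680000) = 2.9463807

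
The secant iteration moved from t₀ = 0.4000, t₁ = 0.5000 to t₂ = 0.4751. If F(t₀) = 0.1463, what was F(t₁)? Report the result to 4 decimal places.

The secant line through (0.4000, 0.1463) and (0.5000, F(t₁)) crosses zero at t₂ = 0.4751.
So (0.4000, 0.1463), (0.5000, F(t₁)), (0.4751, 0) are collinear:
F(t₁) = 0.1463 · (0.5000 − 0.4751) / (0.4000 − 0.4751) = 0.1463 · (0.024900)/(-0.075100) = -0.048507

-0.0485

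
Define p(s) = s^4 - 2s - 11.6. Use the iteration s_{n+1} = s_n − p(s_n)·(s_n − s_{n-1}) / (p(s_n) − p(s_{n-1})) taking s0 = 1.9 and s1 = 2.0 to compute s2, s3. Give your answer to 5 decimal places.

p(1.9) = -2.3679000, p(2.0) = 0.4000000
s2 = 2.0000000 − 0.4000000·(2.0000000 − 1.9000000) / (0.4000000 − (-2.3679000)) = 2.0000000 − (0.0400000)/(2.7679000) = 1.9855486
p(1.9855486) = -0.0285536
s3 = 1.9855486 − (-0.0285536)·(1.9855486 − 2.0000000) / (-0.0285536 − 0.4000000) = 1.9855486 − (0.0004126)/(-0.4285536) = 1.9865115

1.98555, 1.98651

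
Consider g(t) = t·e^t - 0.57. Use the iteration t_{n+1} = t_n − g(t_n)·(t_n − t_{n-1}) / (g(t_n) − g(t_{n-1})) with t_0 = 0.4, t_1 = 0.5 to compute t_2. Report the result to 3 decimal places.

0.388

g(0.4) = 0.02673, g(0.5) = 0.25436
t_2 = 0.50000 − 0.25436·(0.50000 − 0.40000) / (0.25436 − 0.02673) = 0.50000 − (0.02544)/(0.22763) = 0.38826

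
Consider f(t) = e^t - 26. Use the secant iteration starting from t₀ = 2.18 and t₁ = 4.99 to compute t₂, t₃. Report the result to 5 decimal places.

f(2.18) = -17.1536937, f(4.99) = 120.9364235
t₂ = 4.9900000 − 120.9364235·(4.9900000 − 2.1800000) / (120.9364235 − (-17.1536937)) = 4.9900000 − (339.8313500)/(138.0901172) = 2.5290610
f(2.5290610) = -13.4582756
t₃ = 2.5290610 − (-13.4582756)·(2.5290610 − 4.9900000) / (-13.4582756 − 120.9364235) = 2.5290610 − (33.1199949)/(-134.3946991) = 2.7754993

2.52906, 2.77550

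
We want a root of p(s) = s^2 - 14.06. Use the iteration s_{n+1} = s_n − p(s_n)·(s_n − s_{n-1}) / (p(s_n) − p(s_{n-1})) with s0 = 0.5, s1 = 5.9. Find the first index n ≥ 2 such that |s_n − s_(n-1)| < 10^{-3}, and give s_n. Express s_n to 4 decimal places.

p(0.5) = -13.810000, p(5.9) = 20.750000
s2 = 5.900000 − 20.750000·(5.400000)/(34.560000) = 2.657813;  |Δ| = 3.242188
p(2.657813) = -6.996033
s3 = 2.657813 − (-6.996033)·(-3.242188)/(-27.746033) = 3.475315;  |Δ| = 0.817502
p(3.475315) = -1.982186
s4 = 3.475315 − (-1.982186)·(0.817502)/(5.013847) = 3.798508;  |Δ| = 0.323193
p(3.798508) = 0.368665
s5 = 3.798508 − 0.368665·(0.323193)/(2.350851) = 3.747824;  |Δ| = 0.050684
p(3.747824) = -0.013812
s6 = 3.747824 − (-0.013812)·(-0.050684)/(-0.382477) = 3.749655;  |Δ| = 0.001830
p(3.749655) = -0.000089
s7 = 3.749655 − (-0.000089)·(0.001830)/(0.013722) = 3.749667;  |Δ| = 0.000012
|s7 − s6| = 0.000012 < 10^{-3}

n = 7, s_n = 3.7497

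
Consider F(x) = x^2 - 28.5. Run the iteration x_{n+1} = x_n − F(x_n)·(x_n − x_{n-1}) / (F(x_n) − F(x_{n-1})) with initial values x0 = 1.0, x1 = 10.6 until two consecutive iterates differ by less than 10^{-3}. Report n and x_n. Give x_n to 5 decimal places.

n = 7, x_n = 5.33854

F(1.0) = -27.5000000, F(10.6) = 83.8600000
x2 = 10.6000000 − 83.8600000·(9.6000000)/(111.3600000) = 3.3706897;  |Δ| = 7.2293103
F(3.3706897) = -17.1384512
x3 = 3.3706897 − (-17.1384512)·(-7.2293103)/(-100.9984512) = 4.5974330;  |Δ| = 1.2267434
F(4.5974330) = -7.3636094
x4 = 4.5974330 − (-7.3636094)·(1.2267434)/(9.7748419) = 5.5215666;  |Δ| = 0.9241335
F(5.5215666) = 1.9876975
x5 = 5.5215666 − 1.9876975·(0.9241335)/(9.3513068) = 5.3251344;  |Δ| = 0.1964322
F(5.3251344) = -0.1429440
x6 = 5.3251344 − (-0.1429440)·(-0.1964322)/(-2.1306415) = 5.3383129;  |Δ| = 0.0131786
F(5.3383129) = -0.0024150
x7 = 5.3383129 − (-0.0024150)·(0.0131786)/(0.1405290) = 5.3385394;  |Δ| = 0.0002265
|x7 − x6| = 0.0002265 < 10^{-3}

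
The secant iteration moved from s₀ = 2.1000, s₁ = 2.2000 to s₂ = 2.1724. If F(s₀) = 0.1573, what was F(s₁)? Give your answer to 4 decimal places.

-0.0600

The secant line through (2.1000, 0.1573) and (2.2000, F(s₁)) crosses zero at s₂ = 2.1724.
So (2.1000, 0.1573), (2.2000, F(s₁)), (2.1724, 0) are collinear:
F(s₁) = 0.1573 · (2.2000 − 2.1724) / (2.1000 − 2.1724) = 0.1573 · (0.027600)/(-0.072400) = -0.059965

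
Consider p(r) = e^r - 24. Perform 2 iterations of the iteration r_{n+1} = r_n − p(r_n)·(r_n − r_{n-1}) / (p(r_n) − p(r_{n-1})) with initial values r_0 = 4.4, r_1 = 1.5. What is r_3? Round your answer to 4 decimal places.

4.4483

p(4.4) = 57.450869, p(1.5) = -19.518311
r_2 = 1.500000 − (-19.518311)·(1.500000 − 4.400000) / (-19.518311 − 57.450869) = 1.500000 − (56.603102)/(-76.969180) = 2.235400
p(2.235400) = -14.649783
r_3 = 2.235400 − (-14.649783)·(2.235400 − 1.500000) / (-14.649783 − (-19.518311)) = 2.235400 − (-10.773444)/(4.868528) = 4.448275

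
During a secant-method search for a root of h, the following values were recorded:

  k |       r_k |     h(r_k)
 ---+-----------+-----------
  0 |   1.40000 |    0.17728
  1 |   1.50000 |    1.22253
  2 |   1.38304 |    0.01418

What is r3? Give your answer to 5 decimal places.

1.38167

r3 = 1.38304 − 0.01418·(1.38304 − 1.50000) / (0.01418 − 1.22253)
   = 1.38304 − (-0.0016585)/(-1.2083500) = 1.3816675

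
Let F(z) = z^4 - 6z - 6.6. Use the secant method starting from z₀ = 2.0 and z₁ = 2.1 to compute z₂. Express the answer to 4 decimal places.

F(2.0) = -2.600000, F(2.1) = 0.248100
z₂ = 2.100000 − 0.248100·(2.100000 − 2.000000) / (0.248100 − (-2.600000)) = 2.100000 − (0.024810)/(2.848100) = 2.091289

2.0913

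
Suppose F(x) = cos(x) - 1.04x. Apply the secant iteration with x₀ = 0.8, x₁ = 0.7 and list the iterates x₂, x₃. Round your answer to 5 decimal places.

0.72140, 0.72177

F(0.8) = -0.1352933, F(0.7) = 0.0368422
x₂ = 0.7000000 − 0.0368422·(0.7000000 − 0.8000000) / (0.0368422 − (-0.1352933)) = 0.7000000 − (-0.0036842)/(0.1721355) = 0.7214030
F(0.7214030) = 0.0006207
x₃ = 0.7214030 − 0.0006207·(0.7214030 − 0.7000000) / (0.0006207 − 0.0368422) = 0.7214030 − (0.0000133)/(-0.0362215) = 0.7217698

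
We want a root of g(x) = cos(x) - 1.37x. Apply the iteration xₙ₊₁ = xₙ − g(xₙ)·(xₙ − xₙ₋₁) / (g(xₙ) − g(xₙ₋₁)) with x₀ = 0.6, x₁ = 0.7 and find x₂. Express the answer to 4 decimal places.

0.6017

g(0.6) = 0.003336, g(0.7) = -0.194158
x₂ = 0.700000 − (-0.194158)·(0.700000 − 0.600000) / (-0.194158 − 0.003336) = 0.700000 − (-0.019416)/(-0.197493) = 0.601689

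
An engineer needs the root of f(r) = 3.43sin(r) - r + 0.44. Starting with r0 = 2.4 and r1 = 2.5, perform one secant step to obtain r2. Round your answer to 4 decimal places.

f(2.4) = 0.356839, f(2.5) = -0.007241
r2 = 2.500000 − (-0.007241)·(2.500000 − 2.400000) / (-0.007241 − 0.356839) = 2.500000 − (-0.000724)/(-0.364079) = 2.498011

2.4980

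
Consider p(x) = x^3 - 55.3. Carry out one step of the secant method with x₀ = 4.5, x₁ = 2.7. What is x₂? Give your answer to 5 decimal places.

3.59738

p(4.5) = 35.8250000, p(2.7) = -35.6170000
x₂ = 2.7000000 − (-35.6170000)·(2.7000000 − 4.5000000) / (-35.6170000 − 35.8250000) = 2.7000000 − (64.1106000)/(-71.4420000) = 3.5973797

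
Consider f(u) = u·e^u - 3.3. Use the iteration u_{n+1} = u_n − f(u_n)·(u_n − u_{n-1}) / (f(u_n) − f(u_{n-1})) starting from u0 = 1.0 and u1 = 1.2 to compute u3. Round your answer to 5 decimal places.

f(1.0) = -0.5817182, f(1.2) = 0.6841403
u2 = 1.2000000 − 0.6841403·(1.2000000 − 1.0000000) / (0.6841403 − (-0.5817182)) = 1.2000000 − (0.1368281)/(1.2658585) = 1.0919089
f(1.0919089) = -0.0461585
u3 = 1.0919089 − (-0.0461585)·(1.0919089 − 1.2000000) / (-0.0461585 − 0.6841403) = 1.0919089 − (0.0049893)/(-0.7302988) = 1.0987408

1.09874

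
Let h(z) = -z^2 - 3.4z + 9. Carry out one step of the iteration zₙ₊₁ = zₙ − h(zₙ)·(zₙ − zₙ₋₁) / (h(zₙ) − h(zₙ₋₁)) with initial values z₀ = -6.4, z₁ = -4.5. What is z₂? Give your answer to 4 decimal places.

-5.0400

h(-6.4) = -10.200000, h(-4.5) = 4.050000
z₂ = -4.500000 − 4.050000·(-4.500000 − (-6.400000)) / (4.050000 − (-10.200000)) = -4.500000 − (7.695000)/(14.250000) = -5.040000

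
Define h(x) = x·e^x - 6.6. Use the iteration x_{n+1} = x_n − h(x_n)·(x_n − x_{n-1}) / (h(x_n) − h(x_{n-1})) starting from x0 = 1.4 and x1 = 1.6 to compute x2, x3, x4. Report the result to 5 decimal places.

1.48211, 1.48846, 1.48898

h(1.4) = -0.9227200, h(1.6) = 1.3248519
x2 = 1.6000000 − 1.3248519·(1.6000000 − 1.4000000) / (1.3248519 − (-0.9227200)) = 1.6000000 − (0.2649704)/(2.2475719) = 1.4821082
h(1.4821082) = -0.0754390
x3 = 1.4821082 − (-0.0754390)·(1.4821082 − 1.6000000) / (-0.0754390 − 1.3248519) = 1.4821082 − (0.0088936)/(-1.4002908) = 1.4884594
h(1.4884594) = -0.0057299
x4 = 1.4884594 − (-0.0057299)·(1.4884594 − 1.4821082) / (-0.0057299 − (-0.0754390)) = 1.4884594 − (-0.0000364)/(0.0697090) = 1.4889815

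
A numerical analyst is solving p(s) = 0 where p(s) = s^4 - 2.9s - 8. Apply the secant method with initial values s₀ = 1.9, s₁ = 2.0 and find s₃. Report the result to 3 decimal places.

p(1.9) = -0.47790, p(2.0) = 2.20000
s₂ = 2.00000 − 2.20000·(2.00000 − 1.90000) / (2.20000 − (-0.47790)) = 2.00000 − (0.22000)/(2.67790) = 1.91785
p(1.91785) = -0.03309
s₃ = 1.91785 − (-0.03309)·(1.91785 − 2.00000) / (-0.03309 − 2.20000) = 1.91785 − (0.00272)/(-2.23309) = 1.91906

1.919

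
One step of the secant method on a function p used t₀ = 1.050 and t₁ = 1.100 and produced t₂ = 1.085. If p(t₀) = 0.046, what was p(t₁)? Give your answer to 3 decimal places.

The secant line through (1.050, 0.046) and (1.100, p(t₁)) crosses zero at t₂ = 1.085.
So (1.050, 0.046), (1.100, p(t₁)), (1.085, 0) are collinear:
p(t₁) = 0.046 · (1.100 − 1.085) / (1.050 − 1.085) = 0.046 · (0.01500)/(-0.03500) = -0.01971

-0.020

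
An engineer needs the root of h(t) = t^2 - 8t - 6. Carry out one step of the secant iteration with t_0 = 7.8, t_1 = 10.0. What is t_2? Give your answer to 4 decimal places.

8.5714

h(7.8) = -7.560000, h(10.0) = 14.000000
t_2 = 10.000000 − 14.000000·(10.000000 − 7.800000) / (14.000000 − (-7.560000)) = 10.000000 − (30.800000)/(21.560000) = 8.571429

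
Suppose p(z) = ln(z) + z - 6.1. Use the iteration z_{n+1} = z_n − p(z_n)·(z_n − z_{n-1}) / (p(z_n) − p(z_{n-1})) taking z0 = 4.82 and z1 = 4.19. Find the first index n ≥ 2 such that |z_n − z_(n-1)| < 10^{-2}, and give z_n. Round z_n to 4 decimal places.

n = 3, z_n = 4.5786

p(4.82) = 0.292774, p(4.19) = -0.477299
z2 = 4.190000 − (-0.477299)·(-0.630000)/(-0.770073) = 4.580480;  |Δ| = 0.390480
p(4.580480) = 0.002284
z3 = 4.580480 − 0.002284·(0.390480)/(0.479584) = 4.578621;  |Δ| = 0.001860
|z3 − z2| = 0.001860 < 10^{-2}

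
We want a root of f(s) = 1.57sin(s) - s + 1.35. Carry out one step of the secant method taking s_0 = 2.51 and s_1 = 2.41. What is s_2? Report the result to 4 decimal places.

2.4050

f(2.51) = -0.233023, f(2.41) = -0.011153
s_2 = 2.410000 − (-0.011153)·(2.410000 − 2.510000) / (-0.011153 − (-0.233023)) = 2.410000 − (0.001115)/(0.221871) = 2.404973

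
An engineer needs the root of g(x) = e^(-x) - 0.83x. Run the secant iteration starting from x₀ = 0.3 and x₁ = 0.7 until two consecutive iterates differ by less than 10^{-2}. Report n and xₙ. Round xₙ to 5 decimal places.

n = 3, xₙ = 0.63707

g(0.3) = 0.4918182, g(0.7) = -0.0844147
x₂ = 0.7000000 − (-0.0844147)·(0.4000000)/(-0.5762329) = 0.6414024;  |Δ| = 0.0585976
g(0.6414024) = -0.0058105
x₃ = 0.6414024 − (-0.0058105)·(-0.0585976)/(0.0786042) = 0.6370708;  |Δ| = 0.0043316
|x₃ − x₂| = 0.0043316 < 10^{-2}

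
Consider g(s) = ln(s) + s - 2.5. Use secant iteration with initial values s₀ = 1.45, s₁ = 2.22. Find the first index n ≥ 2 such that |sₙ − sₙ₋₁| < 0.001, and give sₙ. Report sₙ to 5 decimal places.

g(1.45) = -0.6784364, g(2.22) = 0.5175072
s₂ = 2.2200000 − 0.5175072·(0.7700000)/(1.1959436) = 1.8868066;  |Δ| = 0.3331934
g(1.8868066) = 0.0216924
s₃ = 1.8868066 − 0.0216924·(-0.3331934)/(-0.4958148) = 1.8722291;  |Δ| = 0.0145775
g(1.8722291) = -0.0006412
s₄ = 1.8722291 − (-0.0006412)·(-0.0145775)/(-0.0223335) = 1.8726476;  |Δ| = 0.0004185
|s₄ − s₃| = 0.0004185 < 0.001

n = 4, sₙ = 1.87265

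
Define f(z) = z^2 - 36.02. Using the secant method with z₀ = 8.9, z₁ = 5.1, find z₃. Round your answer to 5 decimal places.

f(8.9) = 43.1900000, f(5.1) = -10.0100000
z₂ = 5.1000000 − (-10.0100000)·(5.1000000 − 8.9000000) / (-10.0100000 − 43.1900000) = 5.1000000 − (38.0380000)/(-53.2000000) = 5.8150000
f(5.8150000) = -2.2057750
z₃ = 5.8150000 − (-2.2057750)·(5.8150000 − 5.1000000) / (-2.2057750 − (-10.0100000)) = 5.8150000 − (-1.5771291)/(7.8042250) = 6.0170866

6.01709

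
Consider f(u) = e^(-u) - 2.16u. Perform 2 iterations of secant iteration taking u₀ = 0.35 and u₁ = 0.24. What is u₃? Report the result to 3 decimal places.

0.332

f(0.35) = -0.05131, f(0.24) = 0.26823
u₂ = 0.24000 − 0.26823·(0.24000 − 0.35000) / (0.26823 − (-0.05131)) = 0.24000 − (-0.02951)/(0.31954) = 0.33234
f(0.33234) = -0.00060
u₃ = 0.33234 − (-0.00060)·(0.33234 − 0.24000) / (-0.00060 − 0.26823) = 0.33234 − (-0.00006)/(-0.26883) = 0.33213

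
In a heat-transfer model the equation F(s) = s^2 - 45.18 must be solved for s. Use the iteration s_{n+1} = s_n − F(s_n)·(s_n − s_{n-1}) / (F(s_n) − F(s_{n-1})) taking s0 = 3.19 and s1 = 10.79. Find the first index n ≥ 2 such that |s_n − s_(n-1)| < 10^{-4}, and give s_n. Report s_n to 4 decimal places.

F(3.19) = -35.003900, F(10.79) = 71.244100
s2 = 10.790000 − 71.244100·(7.600000)/(106.248000) = 5.693856;  |Δ| = 5.096144
F(5.693856) = -12.760009
s3 = 5.693856 − (-12.760009)·(-5.096144)/(-84.004109) = 6.467947;  |Δ| = 0.774091
F(6.467947) = -3.345664
s4 = 6.467947 − (-3.345664)·(0.774091)/(9.414346) = 6.743043;  |Δ| = 0.275096
F(6.743043) = 0.288627
s5 = 6.743043 − 0.288627·(0.275096)/(3.634291) = 6.721195;  |Δ| = 0.021848
F(6.721195) = -0.005533
s6 = 6.721195 − (-0.005533)·(-0.021848)/(-0.294160) = 6.721606;  |Δ| = 0.000411
F(6.721606) = -0.000009
s7 = 6.721606 − (-0.000009)·(0.000411)/(0.005524) = 6.721607;  |Δ| = 0.000001
|s7 − s6| = 0.000001 < 10^{-4}

n = 7, s_n = 6.7216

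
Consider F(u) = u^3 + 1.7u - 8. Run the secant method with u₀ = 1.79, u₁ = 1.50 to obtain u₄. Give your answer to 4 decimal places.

F(1.79) = 0.778339, F(1.50) = -2.075000
u₂ = 1.500000 − (-2.075000)·(1.500000 − 1.790000) / (-2.075000 − 0.778339) = 1.500000 − (0.601750)/(-2.853339) = 1.710893
F(1.710893) = -0.083430
u₃ = 1.710893 − (-0.083430)·(1.710893 − 1.500000) / (-0.083430 − (-2.075000)) = 1.710893 − (-0.017595)/(1.991570) = 1.719728
F(1.719728) = 0.009571
u₄ = 1.719728 − 0.009571·(1.719728 − 1.710893) / (0.009571 − (-0.083430)) = 1.719728 − (0.000085)/(0.093002) = 1.718819

1.7188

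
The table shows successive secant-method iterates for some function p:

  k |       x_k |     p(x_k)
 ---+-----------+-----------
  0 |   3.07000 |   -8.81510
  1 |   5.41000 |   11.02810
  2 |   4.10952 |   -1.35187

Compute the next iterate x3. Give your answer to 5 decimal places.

4.25153

x3 = 4.10952 − (-1.35187)·(4.10952 − 5.41000) / (-1.35187 − 11.02810)
   = 4.10952 − (1.7580799)/(-12.3799700) = 4.2515300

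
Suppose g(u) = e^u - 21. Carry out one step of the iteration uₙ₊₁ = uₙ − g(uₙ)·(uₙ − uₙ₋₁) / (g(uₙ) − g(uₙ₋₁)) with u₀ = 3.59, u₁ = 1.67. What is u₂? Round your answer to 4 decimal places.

g(3.59) = 15.234076, g(1.67) = -15.687832
u₂ = 1.670000 − (-15.687832)·(1.670000 − 3.590000) / (-15.687832 − 15.234076) = 1.670000 − (30.120638)/(-30.921908) = 2.644087

2.6441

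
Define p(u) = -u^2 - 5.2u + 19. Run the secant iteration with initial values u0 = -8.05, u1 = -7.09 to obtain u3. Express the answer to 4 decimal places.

p(-8.05) = -3.942500, p(-7.09) = 5.599900
u2 = -7.090000 − 5.599900·(-7.090000 − (-8.050000)) / (5.599900 − (-3.942500)) = -7.090000 − (5.375904)/(9.542400) = -7.653370
p(-7.653370) = 0.223449
u3 = -7.653370 − 0.223449·(-7.653370 − (-7.090000)) / (0.223449 − 5.599900) = -7.653370 − (-0.125885)/(-5.376451) = -7.676784

-7.6768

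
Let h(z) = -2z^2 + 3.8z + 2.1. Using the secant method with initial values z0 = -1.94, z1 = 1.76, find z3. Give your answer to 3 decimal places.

3.061

h(-1.94) = -12.79920, h(1.76) = 2.59280
z2 = 1.76000 − 2.59280·(1.76000 − (-1.94000)) / (2.59280 − (-12.79920)) = 1.76000 − (9.59336)/(15.39200) = 1.13673
h(1.13673) = 3.83526
z3 = 1.13673 − 3.83526·(1.13673 − 1.76000) / (3.83526 − 2.59280) = 1.13673 − (-2.39040)/(1.24246) = 3.06065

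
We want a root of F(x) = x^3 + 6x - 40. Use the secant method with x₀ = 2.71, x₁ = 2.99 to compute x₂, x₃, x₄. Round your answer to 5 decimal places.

F(2.71) = -3.8374890, F(2.99) = 4.6708990
x₂ = 2.9900000 − 4.6708990·(2.9900000 − 2.7100000) / (4.6708990 − (-3.8374890)) = 2.9900000 − (1.3078517)/(8.5083880) = 2.8362868
F(2.8362868) = -0.1657060
x₃ = 2.8362868 − (-0.1657060)·(2.8362868 − 2.9900000) / (-0.1657060 − 4.6708990) = 2.8362868 − (0.0254712)/(-4.8366050) = 2.8415531
F(2.8415531) = -0.0067763
x₄ = 2.8415531 − (-0.0067763)·(2.8415531 − 2.8362868) / (-0.0067763 − (-0.1657060)) = 2.8415531 − (-0.0000357)/(0.1589297) = 2.8417777

2.83629, 2.84155, 2.84178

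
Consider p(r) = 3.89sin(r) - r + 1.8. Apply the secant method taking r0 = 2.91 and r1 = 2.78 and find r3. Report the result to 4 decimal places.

2.8644

p(2.91) = -0.217136, p(2.78) = 0.396143
r2 = 2.780000 − 0.396143·(2.780000 − 2.910000) / (0.396143 − (-0.217136)) = 2.780000 − (-0.051499)/(0.613280) = 2.863973
p(2.863973) = 0.002151
r3 = 2.863973 − 0.002151·(2.863973 − 2.780000) / (0.002151 − 0.396143) = 2.863973 − (0.000181)/(-0.393993) = 2.864431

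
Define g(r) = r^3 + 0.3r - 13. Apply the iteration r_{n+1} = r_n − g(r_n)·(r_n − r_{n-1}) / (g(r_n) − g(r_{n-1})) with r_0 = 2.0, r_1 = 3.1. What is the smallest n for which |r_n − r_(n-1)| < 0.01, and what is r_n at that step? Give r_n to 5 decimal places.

g(2.0) = -4.4000000, g(3.1) = 17.7210000
r_2 = 3.1000000 − 17.7210000·(1.1000000)/(22.1210000) = 2.2187966;  |Δ| = 0.8812034
g(2.2187966) = -1.4110956
r_3 = 2.2187966 − (-1.4110956)·(-0.8812034)/(-19.1320956) = 2.2837901;  |Δ| = 0.0649935
g(2.2837901) = -0.4033047
r_4 = 2.2837901 − (-0.4033047)·(0.0649935)/(1.0077909) = 2.3097997;  |Δ| = 0.0260096
g(2.3097997) = 0.0161246
r_5 = 2.3097997 − 0.0161246·(0.0260096)/(0.4194293) = 2.3087998;  |Δ| = 0.0009999
|r_5 − r_4| = 0.0009999 < 0.01

n = 5, r_n = 2.30880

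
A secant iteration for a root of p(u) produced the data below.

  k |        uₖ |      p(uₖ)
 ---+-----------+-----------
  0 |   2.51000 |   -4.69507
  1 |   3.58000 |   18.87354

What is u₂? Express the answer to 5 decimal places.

2.72315

u₂ = 3.58000 − 18.87354·(3.58000 − 2.51000) / (18.87354 − (-4.69507))
   = 3.58000 − (20.1946878)/(23.5686100) = 2.7231532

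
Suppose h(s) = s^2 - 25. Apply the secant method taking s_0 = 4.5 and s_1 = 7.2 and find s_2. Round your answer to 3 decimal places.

4.906

h(4.5) = -4.75000, h(7.2) = 26.84000
s_2 = 7.20000 − 26.84000·(7.20000 − 4.50000) / (26.84000 − (-4.75000)) = 7.20000 − (72.46800)/(31.59000) = 4.90598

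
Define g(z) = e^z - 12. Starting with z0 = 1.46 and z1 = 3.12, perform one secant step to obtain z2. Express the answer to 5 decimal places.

g(1.46) = -7.6940405, g(3.12) = 10.6463796
z2 = 3.1200000 − 10.6463796·(3.1200000 − 1.4600000) / (10.6463796 − (-7.6940405)) = 3.1200000 − (17.6729902)/(18.3404201) = 2.1563912

2.15639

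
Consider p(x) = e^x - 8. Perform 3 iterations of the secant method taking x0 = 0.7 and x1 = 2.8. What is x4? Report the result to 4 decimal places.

2.1283

p(0.7) = -5.986247, p(2.8) = 8.444647
x2 = 2.800000 − 8.444647·(2.800000 − 0.700000) / (8.444647 − (-5.986247)) = 2.800000 − (17.733758)/(14.430894) = 1.571125
p(1.571125) = -3.187939
x3 = 1.571125 − (-3.187939)·(1.571125 − 2.800000) / (-3.187939 − 8.444647) = 1.571125 − (3.917577)/(-11.632586) = 1.907902
p(1.907902) = -1.261067
x4 = 1.907902 − (-1.261067)·(1.907902 − 1.571125) / (-1.261067 − (-3.187939)) = 1.907902 − (-0.424697)/(1.926872) = 2.128309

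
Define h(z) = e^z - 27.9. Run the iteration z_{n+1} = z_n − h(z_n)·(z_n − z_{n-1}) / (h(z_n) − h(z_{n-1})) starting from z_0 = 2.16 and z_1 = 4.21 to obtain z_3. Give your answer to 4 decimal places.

3.1306

h(2.16) = -19.228862, h(4.21) = 39.456540
z_2 = 4.210000 − 39.456540·(4.210000 − 2.160000) / (39.456540 − (-19.228862)) = 4.210000 − (80.885907)/(58.685402) = 2.831703
h(2.831703) = -10.925654
z_3 = 2.831703 − (-10.925654)·(2.831703 − 4.210000) / (-10.925654 − 39.456540) = 2.831703 − (15.058795)/(-50.382194) = 3.130594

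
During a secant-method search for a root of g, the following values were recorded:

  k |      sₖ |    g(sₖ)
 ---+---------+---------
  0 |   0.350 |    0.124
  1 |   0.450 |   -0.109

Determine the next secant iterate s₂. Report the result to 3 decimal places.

0.403

s₂ = 0.450 − (-0.109)·(0.450 − 0.350) / (-0.109 − 0.124)
   = 0.450 − (-0.01090)/(-0.23300) = 0.40322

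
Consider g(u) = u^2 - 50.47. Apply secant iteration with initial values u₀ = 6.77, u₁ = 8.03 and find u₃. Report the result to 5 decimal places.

7.10294

g(6.77) = -4.6371000, g(8.03) = 14.0109000
u₂ = 8.0300000 − 14.0109000·(8.0300000 − 6.7700000) / (14.0109000 − (-4.6371000)) = 8.0300000 − (17.6537340)/(18.6480000) = 7.0833176
g(7.0833176) = -0.2966122
u₃ = 7.0833176 − (-0.2966122)·(7.0833176 − 8.0300000) / (-0.2966122 − 14.0109000) = 7.0833176 − (0.2807976)/(-14.3075122) = 7.1029435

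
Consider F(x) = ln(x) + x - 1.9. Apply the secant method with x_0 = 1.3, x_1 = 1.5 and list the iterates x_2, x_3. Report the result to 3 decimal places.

1.497, 1.497

F(1.3) = -0.33764, F(1.5) = 0.00547
x_2 = 1.50000 − 0.00547·(1.50000 − 1.30000) / (0.00547 − (-0.33764)) = 1.50000 − (0.00109)/(0.34310) = 1.49681
F(1.49681) = 0.00015
x_3 = 1.49681 − 0.00015·(1.49681 − 1.50000) / (0.00015 − 0.00547) = 1.49681 − (0.00000)/(-0.00531) = 1.49672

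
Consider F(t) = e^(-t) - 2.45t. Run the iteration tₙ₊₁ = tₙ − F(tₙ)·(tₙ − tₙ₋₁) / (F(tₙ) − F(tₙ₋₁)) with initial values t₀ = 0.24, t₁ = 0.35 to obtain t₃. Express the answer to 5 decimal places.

0.30182

F(0.24) = 0.1986279, F(0.35) = -0.1528119
t₂ = 0.3500000 − (-0.1528119)·(0.3500000 − 0.2400000) / (-0.1528119 − 0.1986279) = 0.3500000 − (-0.0168093)/(-0.3514398) = 0.3021702
F(0.3021702) = -0.0011046
t₃ = 0.3021702 − (-0.0011046)·(0.3021702 − 0.3500000) / (-0.0011046 − (-0.1528119)) = 0.3021702 − (0.0000528)/(0.1517073) = 0.3018219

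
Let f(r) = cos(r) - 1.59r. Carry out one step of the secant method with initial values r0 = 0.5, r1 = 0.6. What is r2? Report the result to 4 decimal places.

0.5391

f(0.5) = 0.082583, f(0.6) = -0.128664
r2 = 0.600000 − (-0.128664)·(0.600000 − 0.500000) / (-0.128664 − 0.082583) = 0.600000 − (-0.012866)/(-0.211247) = 0.539093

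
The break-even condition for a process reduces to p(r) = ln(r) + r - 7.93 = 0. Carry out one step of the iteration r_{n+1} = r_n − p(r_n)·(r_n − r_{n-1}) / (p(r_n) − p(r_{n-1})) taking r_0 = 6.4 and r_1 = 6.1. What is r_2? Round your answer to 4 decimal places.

6.1187

p(6.4) = 0.326298, p(6.1) = -0.021711
r_2 = 6.100000 − (-0.021711)·(6.100000 − 6.400000) / (-0.021711 − 0.326298) = 6.100000 − (0.006513)/(-0.348009) = 6.118716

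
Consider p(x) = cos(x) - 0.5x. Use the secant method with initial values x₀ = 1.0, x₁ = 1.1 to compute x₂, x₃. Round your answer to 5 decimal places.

1.02948, 1.02986

p(1.0) = 0.0403023, p(1.1) = -0.0964039
x₂ = 1.1000000 − (-0.0964039)·(1.1000000 − 1.0000000) / (-0.0964039 − 0.0403023) = 1.1000000 − (-0.0096404)/(-0.1367062) = 1.0294810
p(1.0294810) = 0.0005233
x₃ = 1.0294810 − 0.0005233·(1.0294810 − 1.1000000) / (0.0005233 − (-0.0964039)) = 1.0294810 − (-0.0000369)/(0.0969271) = 1.0298617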